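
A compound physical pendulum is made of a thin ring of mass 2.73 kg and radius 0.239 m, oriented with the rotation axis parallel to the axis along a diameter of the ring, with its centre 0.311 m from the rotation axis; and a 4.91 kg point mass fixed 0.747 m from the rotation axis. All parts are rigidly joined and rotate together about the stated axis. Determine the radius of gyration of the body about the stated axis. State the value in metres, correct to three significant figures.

Thin ring: I_cm = (1/2)MR² = (1/2)(2.73)(0.239)² = 0.07797 kg m^2; centre at d = 0.311 m, so the parallel axis theorem gives I = 0.07797 + (2.73)(0.311)² = 0.34202 kg m^2.
Point mass: I_cm = 0; centre at d = 0.747 m, so the parallel axis theorem gives I = 0 + (4.91)(0.747)² = 2.7398 kg m^2.
Total I = 3.0818 kg m^2; total mass M = 7.64 kg.
k = √(I/M) = √(3.0818/7.64) = 0.63512 m.

0.635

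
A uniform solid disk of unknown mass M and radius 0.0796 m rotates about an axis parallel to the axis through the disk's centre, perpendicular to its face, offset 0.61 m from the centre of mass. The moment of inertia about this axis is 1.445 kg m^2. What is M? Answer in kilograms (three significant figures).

3.85

I = I_cm + Md² = (1/2)MR² + Md² = M·[0.5·(0.0796)² + (0.61)²] = M·0.37527.
So M = 1.445 / 0.37527 = 3.8506 kg.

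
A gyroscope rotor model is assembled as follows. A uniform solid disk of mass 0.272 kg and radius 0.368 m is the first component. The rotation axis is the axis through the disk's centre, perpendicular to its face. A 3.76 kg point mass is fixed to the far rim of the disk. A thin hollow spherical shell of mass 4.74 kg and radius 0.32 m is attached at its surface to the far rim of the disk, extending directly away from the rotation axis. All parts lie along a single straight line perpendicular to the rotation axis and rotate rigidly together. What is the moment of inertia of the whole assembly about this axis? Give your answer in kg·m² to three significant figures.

3.09

Solid disk: I_cm = (1/2)MR² = (1/2)(0.272)(0.368)² = 0.018418 kg·m²; axis through the centre, so I = 0.018418 kg·m².
Point mass: I_cm = 0; centre at d = 0.368 m, so I = I_cm + Md² gives I = 0 + (3.76)(0.368)² = 0.50919 kg·m².
Spherical shell: I_cm = (2/3)MR² = (2/3)(4.74)(0.32)² = 0.32358 kg·m²; centre at d = 0.368 + 0.32 = 0.688 m, so I = I_cm + Md² gives I = 0.32358 + (4.74)(0.688)² = 2.5672 kg·m².
Total I = 0.018418 + 0.50919 + 2.5672 = 3.0948 kg·m².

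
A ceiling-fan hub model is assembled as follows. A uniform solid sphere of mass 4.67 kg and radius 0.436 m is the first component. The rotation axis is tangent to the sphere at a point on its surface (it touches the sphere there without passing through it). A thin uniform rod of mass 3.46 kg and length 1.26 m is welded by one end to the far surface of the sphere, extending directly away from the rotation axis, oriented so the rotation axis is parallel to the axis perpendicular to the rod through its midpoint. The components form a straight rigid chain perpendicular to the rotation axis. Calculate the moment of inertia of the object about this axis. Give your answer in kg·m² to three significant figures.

Solid sphere: I_cm = (2/5)MR² = (2/5)(4.67)(0.436)² = 0.3551 kg·m²; centre at d = 0.436 m, so I = I_cm + Md² gives I = 0.3551 + (4.67)(0.436)² = 1.2428 kg·m².
Thin rod: I_cm = (1/12)ML² = (1/12)(3.46)(1.26)² = 0.45776 kg·m²; centre at d = 0.436 + 0.436 + 0.63 = 1.502 m, so I = I_cm + Md² gives I = 0.45776 + (3.46)(1.502)² = 8.2635 kg·m².
Total I = 1.2428 + 8.2635 = 9.5064 kg·m².

9.51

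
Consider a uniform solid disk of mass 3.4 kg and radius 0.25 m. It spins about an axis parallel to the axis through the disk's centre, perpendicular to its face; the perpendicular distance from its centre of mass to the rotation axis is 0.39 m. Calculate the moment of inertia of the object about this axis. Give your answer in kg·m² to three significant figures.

I_cm = (1/2)MR² = (1/2)(3.4)(0.25)² = 0.10625 kg·m²; centre at d = 0.39 m, so the parallel axis theorem gives I = 0.10625 + (3.4)(0.39)² = 0.62339 kg·m².

0.623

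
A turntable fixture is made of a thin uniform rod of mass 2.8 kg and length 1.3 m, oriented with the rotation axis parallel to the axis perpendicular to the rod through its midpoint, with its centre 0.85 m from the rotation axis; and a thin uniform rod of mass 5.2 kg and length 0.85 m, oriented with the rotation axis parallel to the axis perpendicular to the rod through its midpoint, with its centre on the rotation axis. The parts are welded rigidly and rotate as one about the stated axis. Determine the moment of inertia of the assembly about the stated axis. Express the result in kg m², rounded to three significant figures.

Thin rod: I_cm = (1/12)ML² = (1/12)(2.8)(1.3)² = 0.39433 kg m²; centre at d = 0.85 m, so the parallel axis theorem gives I = 0.39433 + (2.8)(0.85)² = 2.4173 kg m².
Thin rod: I_cm = (1/12)ML² = (1/12)(5.2)(0.85)² = 0.31308 kg m²; axis through the centre, so I = 0.31308 kg m².
Total I = 2.4173 + 0.31308 = 2.7304 kg m².

2.73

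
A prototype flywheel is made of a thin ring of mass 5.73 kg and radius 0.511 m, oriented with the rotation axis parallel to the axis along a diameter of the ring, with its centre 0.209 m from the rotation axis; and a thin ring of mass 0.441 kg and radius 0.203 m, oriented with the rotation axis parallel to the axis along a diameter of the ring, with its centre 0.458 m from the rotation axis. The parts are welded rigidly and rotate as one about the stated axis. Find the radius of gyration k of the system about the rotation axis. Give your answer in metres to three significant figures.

0.422

Thin ring: I_cm = (1/2)MR² = (1/2)(5.73)(0.511)² = 0.74811 kg·m²; centre at d = 0.209 m, so I = I_cm + Md² gives I = 0.74811 + (5.73)(0.209)² = 0.9984 kg·m².
Thin ring: I_cm = (1/2)MR² = (1/2)(0.441)(0.203)² = 0.0090866 kg·m²; centre at d = 0.458 m, so I = I_cm + Md² gives I = 0.0090866 + (0.441)(0.458)² = 0.10159 kg·m².
Total I = 1.1 kg·m²; total mass M = 6.171 kg.
k = √(I/M) = √(1.1/6.171) = 0.4222 m.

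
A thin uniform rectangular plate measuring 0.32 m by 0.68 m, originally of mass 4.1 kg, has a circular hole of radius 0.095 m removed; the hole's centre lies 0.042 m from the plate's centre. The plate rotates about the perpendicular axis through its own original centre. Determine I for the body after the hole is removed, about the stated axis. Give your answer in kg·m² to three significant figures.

Unpierced body about its centre: I₀ = (1/12)M(a²+b²) = (1/12)(4.1)[(0.32)² + (0.68)²] = 0.19297 kg·m².
The removed disk has mass m = M·πr²/(ab) = (4.1)·π(0.095)²/(0.32·0.68) = 0.53422 kg (same uniform areal density).
Its moment of inertia about the rotation axis (parallel-axis theorem): I_hole = (1/2)mr² + md² = (1/2)(0.53422)(0.095)² + (0.53422)(0.042)² = 0.003353 kg·m².
Treating the hole as negative mass, I = I₀ − I_hole = 0.19297 − 0.003353 = 0.18962 kg·m².

0.190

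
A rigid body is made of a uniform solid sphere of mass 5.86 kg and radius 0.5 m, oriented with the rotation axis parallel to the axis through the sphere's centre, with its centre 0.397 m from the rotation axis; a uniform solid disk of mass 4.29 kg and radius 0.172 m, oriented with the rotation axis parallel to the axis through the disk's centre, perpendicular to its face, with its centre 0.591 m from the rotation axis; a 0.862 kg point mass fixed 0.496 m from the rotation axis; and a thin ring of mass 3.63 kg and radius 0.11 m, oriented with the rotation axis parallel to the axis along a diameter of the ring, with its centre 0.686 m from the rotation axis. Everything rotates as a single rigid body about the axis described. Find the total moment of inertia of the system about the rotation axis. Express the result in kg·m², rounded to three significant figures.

5.01

Solid sphere: I_cm = (2/5)MR² = (2/5)(5.86)(0.5)² = 0.586 kg·m²; centre at d = 0.397 m, so the parallel axis theorem gives I = 0.586 + (5.86)(0.397)² = 1.5096 kg·m².
Solid disk: I_cm = (1/2)MR² = (1/2)(4.29)(0.172)² = 0.063458 kg·m²; centre at d = 0.591 m, so the parallel axis theorem gives I = 0.063458 + (4.29)(0.591)² = 1.5619 kg·m².
Point mass: I_cm = 0; centre at d = 0.496 m, so the parallel axis theorem gives I = 0 + (0.862)(0.496)² = 0.21207 kg·m².
Thin ring: I_cm = (1/2)MR² = (1/2)(3.63)(0.11)² = 0.021961 kg·m²; centre at d = 0.686 m, so the parallel axis theorem gives I = 0.021961 + (3.63)(0.686)² = 1.7302 kg·m².
Total I = 1.5096 + 1.5619 + 0.21207 + 1.7302 = 5.0138 kg·m².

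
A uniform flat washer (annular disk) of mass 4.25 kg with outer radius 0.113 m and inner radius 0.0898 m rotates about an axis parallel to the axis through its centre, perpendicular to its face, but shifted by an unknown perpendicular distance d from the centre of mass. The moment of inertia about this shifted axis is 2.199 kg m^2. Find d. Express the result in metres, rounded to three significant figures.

0.712

About the centre-of-mass axis, I_cm = (1/2)M(R²+r²) = (1/2)(4.25)[(0.113)² + (0.0898)²] = 0.04427 kg m^2.
Parallel axis theorem: I = I_cm + Md², so Md² = 2.199 − 0.04427 = 2.1547 kg m^2.
d = √(2.1547 / 4.25) = 0.71204 m.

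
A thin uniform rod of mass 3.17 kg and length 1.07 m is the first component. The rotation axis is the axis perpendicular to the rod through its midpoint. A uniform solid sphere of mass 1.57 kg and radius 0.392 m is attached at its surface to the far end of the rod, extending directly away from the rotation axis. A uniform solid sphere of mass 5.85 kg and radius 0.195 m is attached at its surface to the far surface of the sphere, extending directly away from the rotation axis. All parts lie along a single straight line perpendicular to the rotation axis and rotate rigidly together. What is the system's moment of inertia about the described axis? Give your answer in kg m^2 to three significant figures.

Thin rod: I_cm = (1/12)ML² = (1/12)(3.17)(1.07)² = 0.30244 kg m^2; axis through the centre, so I = 0.30244 kg m^2.
Solid sphere: I_cm = (2/5)MR² = (2/5)(1.57)(0.392)² = 0.096501 kg m^2; centre at d = 0.535 + 0.392 = 0.927 m, so I = I_cm + Md² gives I = 0.096501 + (1.57)(0.927)² = 1.4456 kg m^2.
Solid sphere: I_cm = (2/5)MR² = (2/5)(5.85)(0.195)² = 0.088979 kg m^2; centre at d = 0.535 + 0.392 + 0.392 + 0.195 = 1.514 m, so I = I_cm + Md² gives I = 0.088979 + (5.85)(1.514)² = 13.498 kg m^2.
Total I = 0.30244 + 1.4456 + 13.498 = 15.246 kg m^2.

15.2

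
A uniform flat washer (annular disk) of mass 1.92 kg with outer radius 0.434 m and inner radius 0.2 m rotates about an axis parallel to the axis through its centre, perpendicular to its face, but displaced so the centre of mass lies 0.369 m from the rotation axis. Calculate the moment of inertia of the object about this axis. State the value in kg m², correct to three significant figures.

0.481

I_cm = (1/2)M(R²+r²) = (1/2)(1.92)[(0.434)² + (0.2)²] = 0.21922 kg m²; centre at d = 0.369 m, so I = I_cm + Md² gives I = 0.21922 + (1.92)(0.369)² = 0.48065 kg m².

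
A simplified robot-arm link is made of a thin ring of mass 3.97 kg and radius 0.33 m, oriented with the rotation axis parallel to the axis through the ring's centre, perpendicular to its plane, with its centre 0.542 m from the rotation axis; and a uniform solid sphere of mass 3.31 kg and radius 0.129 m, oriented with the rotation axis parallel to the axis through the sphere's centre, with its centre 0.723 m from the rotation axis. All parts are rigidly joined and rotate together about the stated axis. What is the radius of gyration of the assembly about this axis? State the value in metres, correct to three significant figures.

0.678

Thin ring: I_cm = MR² = (3.97)(0.33)² = 0.43233 kg·m²; centre at d = 0.542 m, so I = I_cm + Md² gives I = 0.43233 + (3.97)(0.542)² = 1.5986 kg·m².
Solid sphere: I_cm = (2/5)MR² = (2/5)(3.31)(0.129)² = 0.022033 kg·m²; centre at d = 0.723 m, so I = I_cm + Md² gives I = 0.022033 + (3.31)(0.723)² = 1.7523 kg·m².
Total I = 3.3508 kg·m²; total mass M = 7.28 kg.
k = √(I/M) = √(3.3508/7.28) = 0.67844 m.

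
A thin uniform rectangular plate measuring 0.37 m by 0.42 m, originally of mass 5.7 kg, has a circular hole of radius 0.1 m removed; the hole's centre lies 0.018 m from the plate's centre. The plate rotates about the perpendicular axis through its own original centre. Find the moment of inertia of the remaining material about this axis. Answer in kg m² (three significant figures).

Unpierced body about its centre: I₀ = (1/12)M(a²+b²) = (1/12)(5.7)[(0.37)² + (0.42)²] = 0.14882 kg m².
The removed disk has mass m = M·πr²/(ab) = (5.7)·π(0.1)²/(0.37·0.42) = 1.1523 kg (same uniform areal density).
Its moment of inertia about the rotation axis (parallel-axis theorem): I_hole = (1/2)mr² + md² = (1/2)(1.1523)(0.1)² + (1.1523)(0.018)² = 0.006135 kg m².
Treating the hole as negative mass, I = I₀ − I_hole = 0.14882 − 0.006135 = 0.14268 kg m².

0.143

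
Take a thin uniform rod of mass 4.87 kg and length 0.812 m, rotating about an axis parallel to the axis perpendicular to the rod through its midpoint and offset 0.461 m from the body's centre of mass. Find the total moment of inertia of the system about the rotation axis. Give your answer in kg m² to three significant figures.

I_cm = (1/12)ML² = (1/12)(4.87)(0.812)² = 0.26758 kg m²; centre at d = 0.461 m, so the parallel axis theorem gives I = 0.26758 + (4.87)(0.461)² = 1.3026 kg m².

1.30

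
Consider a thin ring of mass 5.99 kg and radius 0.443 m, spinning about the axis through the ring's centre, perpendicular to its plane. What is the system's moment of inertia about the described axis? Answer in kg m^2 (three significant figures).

I_cm = MR² = (5.99)(0.443)² = 1.1755 kg m^2; axis through the centre, so I = 1.1755 kg m^2.

1.18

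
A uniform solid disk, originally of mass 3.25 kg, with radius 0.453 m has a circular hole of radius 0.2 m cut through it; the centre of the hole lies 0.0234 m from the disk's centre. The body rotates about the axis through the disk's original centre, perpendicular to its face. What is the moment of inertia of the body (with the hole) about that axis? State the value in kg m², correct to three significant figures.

Unpierced body about its centre: I₀ = (1/2)MR² = (1/2)(3.25)(0.453)² = 0.33346 kg m².
The removed disk has mass m = M·(r/R)² = (3.25)(0.2/0.453)² = 0.6335 kg (same uniform areal density).
Its moment of inertia about the rotation axis (parallel-axis theorem): I_hole = (1/2)mr² + md² = (1/2)(0.6335)(0.2)² + (0.6335)(0.0234)² = 0.013017 kg m².
Treating the hole as negative mass, I = I₀ − I_hole = 0.33346 − 0.013017 = 0.32045 kg m².

0.320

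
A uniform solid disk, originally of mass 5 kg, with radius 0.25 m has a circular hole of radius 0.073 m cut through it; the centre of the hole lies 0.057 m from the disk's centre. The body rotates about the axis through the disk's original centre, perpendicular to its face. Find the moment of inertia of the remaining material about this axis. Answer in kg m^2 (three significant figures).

0.154

Unpierced body about its centre: I₀ = (1/2)MR² = (1/2)(5)(0.25)² = 0.15625 kg m^2.
The removed disk has mass m = M·(r/R)² = (5)(0.073/0.25)² = 0.42632 kg (same uniform areal density).
Its moment of inertia about the rotation axis (parallel-axis theorem): I_hole = (1/2)mr² + md² = (1/2)(0.42632)(0.073)² + (0.42632)(0.057)² = 0.002521 kg m^2.
Treating the hole as negative mass, I = I₀ − I_hole = 0.15625 − 0.002521 = 0.15373 kg m^2.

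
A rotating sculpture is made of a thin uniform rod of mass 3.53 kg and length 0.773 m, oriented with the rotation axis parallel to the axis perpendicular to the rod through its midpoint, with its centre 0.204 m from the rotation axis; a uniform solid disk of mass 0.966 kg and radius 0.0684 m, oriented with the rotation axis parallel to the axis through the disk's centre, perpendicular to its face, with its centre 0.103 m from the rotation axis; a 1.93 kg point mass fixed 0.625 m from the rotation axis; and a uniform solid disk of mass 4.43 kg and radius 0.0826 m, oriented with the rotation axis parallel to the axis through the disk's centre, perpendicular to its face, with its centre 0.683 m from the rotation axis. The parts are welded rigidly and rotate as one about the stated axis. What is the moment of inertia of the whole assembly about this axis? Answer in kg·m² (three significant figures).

3.17

Thin rod: I_cm = (1/12)ML² = (1/12)(3.53)(0.773)² = 0.17577 kg·m²; centre at d = 0.204 m, so I = I_cm + Md² gives I = 0.17577 + (3.53)(0.204)² = 0.32268 kg·m².
Solid disk: I_cm = (1/2)MR² = (1/2)(0.966)(0.0684)² = 0.0022597 kg·m²; centre at d = 0.103 m, so I = I_cm + Md² gives I = 0.0022597 + (0.966)(0.103)² = 0.012508 kg·m².
Point mass: I_cm = 0; centre at d = 0.625 m, so I = I_cm + Md² gives I = 0 + (1.93)(0.625)² = 0.75391 kg·m².
Solid disk: I_cm = (1/2)MR² = (1/2)(4.43)(0.0826)² = 0.015112 kg·m²; centre at d = 0.683 m, so I = I_cm + Md² gives I = 0.015112 + (4.43)(0.683)² = 2.0817 kg·m².
Total I = 0.32268 + 0.012508 + 0.75391 + 2.0817 = 3.1708 kg·m².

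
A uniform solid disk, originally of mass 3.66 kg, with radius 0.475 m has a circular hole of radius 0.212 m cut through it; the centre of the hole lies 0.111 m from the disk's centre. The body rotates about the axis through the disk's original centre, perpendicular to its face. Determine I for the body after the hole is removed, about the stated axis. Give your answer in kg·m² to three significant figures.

0.388

Unpierced body about its centre: I₀ = (1/2)MR² = (1/2)(3.66)(0.475)² = 0.41289 kg·m².
The removed disk has mass m = M·(r/R)² = (3.66)(0.212/0.475)² = 0.72906 kg (same uniform areal density).
Its moment of inertia about the rotation axis (parallel-axis theorem): I_hole = (1/2)mr² + md² = (1/2)(0.72906)(0.212)² + (0.72906)(0.111)² = 0.025366 kg·m².
Treating the hole as negative mass, I = I₀ − I_hole = 0.41289 − 0.025366 = 0.38753 kg·m².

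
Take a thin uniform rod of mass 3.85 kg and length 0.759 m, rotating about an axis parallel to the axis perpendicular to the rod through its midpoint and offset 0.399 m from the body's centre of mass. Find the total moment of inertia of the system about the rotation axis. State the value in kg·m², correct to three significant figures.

I_cm = (1/12)ML² = (1/12)(3.85)(0.759)² = 0.18483 kg·m²; centre at d = 0.399 m, so I = I_cm + Md² gives I = 0.18483 + (3.85)(0.399)² = 0.79775 kg·m².

0.798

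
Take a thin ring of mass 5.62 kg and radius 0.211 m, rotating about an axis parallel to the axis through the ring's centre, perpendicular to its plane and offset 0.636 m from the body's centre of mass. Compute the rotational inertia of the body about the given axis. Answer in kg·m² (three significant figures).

2.52

I_cm = MR² = (5.62)(0.211)² = 0.25021 kg·m²; centre at d = 0.636 m, so the parallel axis theorem gives I = 0.25021 + (5.62)(0.636)² = 2.5235 kg·m².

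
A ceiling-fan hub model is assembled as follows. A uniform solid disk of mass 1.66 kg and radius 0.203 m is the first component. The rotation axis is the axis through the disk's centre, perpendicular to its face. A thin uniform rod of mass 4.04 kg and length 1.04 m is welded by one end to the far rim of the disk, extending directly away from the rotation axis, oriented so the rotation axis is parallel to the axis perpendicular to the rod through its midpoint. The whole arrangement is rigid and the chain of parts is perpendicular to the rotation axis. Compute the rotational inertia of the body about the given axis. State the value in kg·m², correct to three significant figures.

2.51

Solid disk: I_cm = (1/2)MR² = (1/2)(1.66)(0.203)² = 0.034203 kg·m²; axis through the centre, so I = 0.034203 kg·m².
Thin rod: I_cm = (1/12)ML² = (1/12)(4.04)(1.04)² = 0.36414 kg·m²; centre at d = 0.203 + 0.52 = 0.723 m, so I = I_cm + Md² gives I = 0.36414 + (4.04)(0.723)² = 2.476 kg·m².
Total I = 0.034203 + 2.476 = 2.5102 kg·m².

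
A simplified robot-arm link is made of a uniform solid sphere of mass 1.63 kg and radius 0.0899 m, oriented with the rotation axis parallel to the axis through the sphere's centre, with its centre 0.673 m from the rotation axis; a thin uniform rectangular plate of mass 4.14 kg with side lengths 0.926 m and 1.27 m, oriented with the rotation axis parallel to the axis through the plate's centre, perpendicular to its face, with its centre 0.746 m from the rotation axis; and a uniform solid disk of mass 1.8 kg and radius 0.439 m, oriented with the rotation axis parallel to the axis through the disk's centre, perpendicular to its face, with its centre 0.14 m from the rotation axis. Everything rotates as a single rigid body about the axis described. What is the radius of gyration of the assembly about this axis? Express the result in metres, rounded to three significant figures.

0.737

Solid sphere: I_cm = (2/5)MR² = (2/5)(1.63)(0.0899)² = 0.0052695 kg m²; centre at d = 0.673 m, so I = I_cm + Md² gives I = 0.0052695 + (1.63)(0.673)² = 0.74354 kg m².
Rectangular plate: I_cm = (1/12)M(a²+b²) = (1/12)(4.14)[(0.926)² + (1.27)²] = 0.85228 kg m²; centre at d = 0.746 m, so I = I_cm + Md² gives I = 0.85228 + (4.14)(0.746)² = 3.1563 kg m².
Solid disk: I_cm = (1/2)MR² = (1/2)(1.8)(0.439)² = 0.17345 kg m²; centre at d = 0.14 m, so I = I_cm + Md² gives I = 0.17345 + (1.8)(0.14)² = 0.20873 kg m².
Total I = 4.1085 kg m²; total mass M = 7.57 kg.
k = √(I/M) = √(4.1085/7.57) = 0.73671 m.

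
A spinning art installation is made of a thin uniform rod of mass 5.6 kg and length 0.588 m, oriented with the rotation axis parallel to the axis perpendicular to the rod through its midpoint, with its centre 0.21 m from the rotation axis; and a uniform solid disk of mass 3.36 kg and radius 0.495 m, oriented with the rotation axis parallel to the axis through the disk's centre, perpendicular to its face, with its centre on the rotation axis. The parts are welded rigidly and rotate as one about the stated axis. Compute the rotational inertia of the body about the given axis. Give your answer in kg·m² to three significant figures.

0.820

Thin rod: I_cm = (1/12)ML² = (1/12)(5.6)(0.588)² = 0.16135 kg·m²; centre at d = 0.21 m, so I = I_cm + Md² gives I = 0.16135 + (5.6)(0.21)² = 0.40831 kg·m².
Solid disk: I_cm = (1/2)MR² = (1/2)(3.36)(0.495)² = 0.41164 kg·m²; axis through the centre, so I = 0.41164 kg·m².
Total I = 0.40831 + 0.41164 = 0.81995 kg·m².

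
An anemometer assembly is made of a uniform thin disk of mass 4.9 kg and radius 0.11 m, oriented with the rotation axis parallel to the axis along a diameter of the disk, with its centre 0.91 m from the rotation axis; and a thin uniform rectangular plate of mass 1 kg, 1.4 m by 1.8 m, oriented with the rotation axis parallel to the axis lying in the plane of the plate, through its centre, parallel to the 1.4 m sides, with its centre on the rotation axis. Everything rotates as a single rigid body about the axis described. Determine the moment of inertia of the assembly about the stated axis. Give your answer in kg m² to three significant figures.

Thin disk: I_cm = (1/4)MR² = (1/4)(4.9)(0.11)² = 0.014823 kg m²; centre at d = 0.91 m, so the parallel axis theorem gives I = 0.014823 + (4.9)(0.91)² = 4.0725 kg m².
Rectangular plate: I_cm = (1/12)Mb² = (1/12)(1)(1.8)² = 0.27 kg m²; axis through the centre, so I = 0.27 kg m².
Total I = 4.0725 + 0.27 = 4.3425 kg m².

4.34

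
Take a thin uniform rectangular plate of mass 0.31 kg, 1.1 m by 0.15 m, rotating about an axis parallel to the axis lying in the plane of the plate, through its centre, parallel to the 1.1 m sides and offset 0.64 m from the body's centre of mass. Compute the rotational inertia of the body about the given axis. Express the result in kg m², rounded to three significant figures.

I_cm = (1/12)Mb² = (1/12)(0.31)(0.15)² = 0.00058125 kg m²; centre at d = 0.64 m, so the parallel axis theorem gives I = 0.00058125 + (0.31)(0.64)² = 0.12756 kg m².

0.128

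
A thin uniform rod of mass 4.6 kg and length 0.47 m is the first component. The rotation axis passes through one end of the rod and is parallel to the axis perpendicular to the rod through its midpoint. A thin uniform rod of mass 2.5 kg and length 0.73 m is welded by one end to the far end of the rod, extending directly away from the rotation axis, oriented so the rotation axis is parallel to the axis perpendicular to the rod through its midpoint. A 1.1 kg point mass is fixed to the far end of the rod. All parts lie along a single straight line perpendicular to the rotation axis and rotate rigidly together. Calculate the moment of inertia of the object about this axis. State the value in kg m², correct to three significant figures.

3.78

Thin rod: I_cm = (1/12)ML² = (1/12)(4.6)(0.47)² = 0.084678 kg m²; centre at d = 0.235 m, so I = I_cm + Md² gives I = 0.084678 + (4.6)(0.235)² = 0.33871 kg m².
Thin rod: I_cm = (1/12)ML² = (1/12)(2.5)(0.73)² = 0.11102 kg m²; centre at d = 0.235 + 0.235 + 0.365 = 0.835 m, so I = I_cm + Md² gives I = 0.11102 + (2.5)(0.835)² = 1.8541 kg m².
Point mass: I_cm = 0; centre at d = 0.235 + 0.235 + 0.365 + 0.365 = 1.2 m, so I = I_cm + Md² gives I = 0 + (1.1)(1.2)² = 1.584 kg m².
Total I = 0.33871 + 1.8541 + 1.584 = 3.7768 kg m².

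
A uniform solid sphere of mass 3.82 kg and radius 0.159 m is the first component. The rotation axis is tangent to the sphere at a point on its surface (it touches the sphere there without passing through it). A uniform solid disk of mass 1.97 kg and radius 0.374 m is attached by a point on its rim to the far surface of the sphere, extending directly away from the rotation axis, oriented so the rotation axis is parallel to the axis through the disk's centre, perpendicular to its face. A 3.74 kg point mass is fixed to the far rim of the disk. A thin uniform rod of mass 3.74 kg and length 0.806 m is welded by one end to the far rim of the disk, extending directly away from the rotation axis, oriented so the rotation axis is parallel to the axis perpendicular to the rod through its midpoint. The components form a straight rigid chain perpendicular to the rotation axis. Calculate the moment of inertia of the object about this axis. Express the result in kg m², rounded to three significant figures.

Solid sphere: I_cm = (2/5)MR² = (2/5)(3.82)(0.159)² = 0.038629 kg m²; centre at d = 0.159 m, so the parallel axis theorem gives I = 0.038629 + (3.82)(0.159)² = 0.1352 kg m².
Solid disk: I_cm = (1/2)MR² = (1/2)(1.97)(0.374)² = 0.13778 kg m²; centre at d = 0.159 + 0.159 + 0.374 = 0.692 m, so the parallel axis theorem gives I = 0.13778 + (1.97)(0.692)² = 1.0811 kg m².
Point mass: I_cm = 0; centre at d = 0.159 + 0.159 + 0.374 + 0.374 = 1.066 m, so the parallel axis theorem gives I = 0 + (3.74)(1.066)² = 4.25 kg m².
Thin rod: I_cm = (1/12)ML² = (1/12)(3.74)(0.806)² = 0.20247 kg m²; centre at d = 0.159 + 0.159 + 0.374 + 0.374 + 0.403 = 1.469 m, so the parallel axis theorem gives I = 0.20247 + (3.74)(1.469)² = 8.2732 kg m².
Total I = 0.1352 + 1.0811 + 4.25 + 8.2732 = 13.74 kg m².

13.7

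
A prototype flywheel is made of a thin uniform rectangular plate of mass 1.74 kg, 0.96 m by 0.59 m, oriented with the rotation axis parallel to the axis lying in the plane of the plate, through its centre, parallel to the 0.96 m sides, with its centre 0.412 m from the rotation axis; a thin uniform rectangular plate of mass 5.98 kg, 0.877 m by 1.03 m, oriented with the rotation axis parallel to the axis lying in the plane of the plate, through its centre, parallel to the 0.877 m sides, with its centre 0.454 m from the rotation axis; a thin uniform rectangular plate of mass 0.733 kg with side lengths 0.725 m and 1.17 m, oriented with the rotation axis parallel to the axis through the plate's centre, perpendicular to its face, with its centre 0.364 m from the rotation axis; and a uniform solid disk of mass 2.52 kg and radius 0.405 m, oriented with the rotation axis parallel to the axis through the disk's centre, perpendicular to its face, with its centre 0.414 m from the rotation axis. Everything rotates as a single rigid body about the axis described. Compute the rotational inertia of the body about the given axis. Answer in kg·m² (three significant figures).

Rectangular plate: I_cm = (1/12)Mb² = (1/12)(1.74)(0.59)² = 0.050474 kg·m²; centre at d = 0.412 m, so I = I_cm + Md² gives I = 0.050474 + (1.74)(0.412)² = 0.34583 kg·m².
Rectangular plate: I_cm = (1/12)Mb² = (1/12)(5.98)(1.03)² = 0.52868 kg·m²; centre at d = 0.454 m, so I = I_cm + Md² gives I = 0.52868 + (5.98)(0.454)² = 1.7613 kg·m².
Rectangular plate: I_cm = (1/12)M(a²+b²) = (1/12)(0.733)[(0.725)² + (1.17)²] = 0.11572 kg·m²; centre at d = 0.364 m, so I = I_cm + Md² gives I = 0.11572 + (0.733)(0.364)² = 0.21284 kg·m².
Solid disk: I_cm = (1/2)MR² = (1/2)(2.52)(0.405)² = 0.20667 kg·m²; centre at d = 0.414 m, so I = I_cm + Md² gives I = 0.20667 + (2.52)(0.414)² = 0.63859 kg·m².
Total I = 0.34583 + 1.7613 + 0.21284 + 0.63859 = 2.9585 kg·m².

2.96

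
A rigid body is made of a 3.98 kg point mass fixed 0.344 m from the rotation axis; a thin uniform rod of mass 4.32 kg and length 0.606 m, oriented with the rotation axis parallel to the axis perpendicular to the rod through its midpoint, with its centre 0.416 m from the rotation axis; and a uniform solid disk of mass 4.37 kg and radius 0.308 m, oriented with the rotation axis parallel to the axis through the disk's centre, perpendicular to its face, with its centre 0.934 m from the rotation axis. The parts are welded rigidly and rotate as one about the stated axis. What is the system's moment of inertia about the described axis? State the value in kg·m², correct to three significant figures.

5.37

Point mass: I_cm = 0; centre at d = 0.344 m, so the parallel axis theorem gives I = 0 + (3.98)(0.344)² = 0.47098 kg·m².
Thin rod: I_cm = (1/12)ML² = (1/12)(4.32)(0.606)² = 0.1322 kg·m²; centre at d = 0.416 m, so the parallel axis theorem gives I = 0.1322 + (4.32)(0.416)² = 0.87981 kg·m².
Solid disk: I_cm = (1/2)MR² = (1/2)(4.37)(0.308)² = 0.20728 kg·m²; centre at d = 0.934 m, so the parallel axis theorem gives I = 0.20728 + (4.37)(0.934)² = 4.0195 kg·m².
Total I = 0.47098 + 0.87981 + 4.0195 = 5.3703 kg·m².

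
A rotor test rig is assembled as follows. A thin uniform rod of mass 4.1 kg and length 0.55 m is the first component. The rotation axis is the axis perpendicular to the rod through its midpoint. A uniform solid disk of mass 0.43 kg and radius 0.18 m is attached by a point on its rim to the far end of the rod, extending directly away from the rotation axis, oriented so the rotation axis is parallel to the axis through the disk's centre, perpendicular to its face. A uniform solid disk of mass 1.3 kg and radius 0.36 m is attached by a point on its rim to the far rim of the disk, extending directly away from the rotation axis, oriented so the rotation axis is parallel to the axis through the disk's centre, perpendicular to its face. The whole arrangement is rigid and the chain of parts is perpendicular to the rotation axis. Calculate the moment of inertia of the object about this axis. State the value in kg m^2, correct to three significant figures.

Thin rod: I_cm = (1/12)ML² = (1/12)(4.1)(0.55)² = 0.10335 kg m^2; axis through the centre, so I = 0.10335 kg m^2.
Solid disk: I_cm = (1/2)MR² = (1/2)(0.43)(0.18)² = 0.006966 kg m^2; centre at d = 0.275 + 0.18 = 0.455 m, so the parallel axis theorem gives I = 0.006966 + (0.43)(0.455)² = 0.095987 kg m^2.
Solid disk: I_cm = (1/2)MR² = (1/2)(1.3)(0.36)² = 0.08424 kg m^2; centre at d = 0.275 + 0.18 + 0.18 + 0.36 = 0.995 m, so the parallel axis theorem gives I = 0.08424 + (1.3)(0.995)² = 1.3713 kg m^2.
Total I = 0.10335 + 0.095987 + 1.3713 = 1.5706 kg m^2.

1.57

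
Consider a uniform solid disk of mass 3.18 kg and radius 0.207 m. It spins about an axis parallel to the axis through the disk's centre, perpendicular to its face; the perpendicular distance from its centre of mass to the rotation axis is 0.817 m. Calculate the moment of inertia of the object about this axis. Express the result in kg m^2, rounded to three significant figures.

2.19

I_cm = (1/2)MR² = (1/2)(3.18)(0.207)² = 0.06813 kg m^2; centre at d = 0.817 m, so I = I_cm + Md² gives I = 0.06813 + (3.18)(0.817)² = 2.1907 kg m^2.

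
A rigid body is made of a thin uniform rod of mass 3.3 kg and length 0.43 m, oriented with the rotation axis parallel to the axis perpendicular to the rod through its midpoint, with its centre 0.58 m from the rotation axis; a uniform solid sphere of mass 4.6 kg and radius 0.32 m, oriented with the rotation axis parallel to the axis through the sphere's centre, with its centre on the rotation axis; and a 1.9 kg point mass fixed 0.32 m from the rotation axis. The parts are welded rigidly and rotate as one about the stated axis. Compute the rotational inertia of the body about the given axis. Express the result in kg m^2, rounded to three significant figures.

1.54

Thin rod: I_cm = (1/12)ML² = (1/12)(3.3)(0.43)² = 0.050847 kg m^2; centre at d = 0.58 m, so the parallel axis theorem gives I = 0.050847 + (3.3)(0.58)² = 1.161 kg m^2.
Solid sphere: I_cm = (2/5)MR² = (2/5)(4.6)(0.32)² = 0.18842 kg m^2; axis through the centre, so I = 0.18842 kg m^2.
Point mass: I_cm = 0; centre at d = 0.32 m, so the parallel axis theorem gives I = 0 + (1.9)(0.32)² = 0.19456 kg m^2.
Total I = 1.161 + 0.18842 + 0.19456 = 1.5439 kg m^2.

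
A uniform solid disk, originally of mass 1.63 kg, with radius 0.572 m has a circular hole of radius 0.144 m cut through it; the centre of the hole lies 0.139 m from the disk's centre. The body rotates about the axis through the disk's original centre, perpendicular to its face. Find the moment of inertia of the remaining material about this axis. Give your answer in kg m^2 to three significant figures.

Unpierced body about its centre: I₀ = (1/2)MR² = (1/2)(1.63)(0.572)² = 0.26665 kg m^2.
The removed disk has mass m = M·(r/R)² = (1.63)(0.144/0.572)² = 0.1033 kg (same uniform areal density).
Its moment of inertia about the rotation axis (parallel-axis theorem): I_hole = (1/2)mr² + md² = (1/2)(0.1033)(0.144)² + (0.1033)(0.139)² = 0.003067 kg m^2.
Treating the hole as negative mass, I = I₀ − I_hole = 0.26665 − 0.003067 = 0.26359 kg m^2.

0.264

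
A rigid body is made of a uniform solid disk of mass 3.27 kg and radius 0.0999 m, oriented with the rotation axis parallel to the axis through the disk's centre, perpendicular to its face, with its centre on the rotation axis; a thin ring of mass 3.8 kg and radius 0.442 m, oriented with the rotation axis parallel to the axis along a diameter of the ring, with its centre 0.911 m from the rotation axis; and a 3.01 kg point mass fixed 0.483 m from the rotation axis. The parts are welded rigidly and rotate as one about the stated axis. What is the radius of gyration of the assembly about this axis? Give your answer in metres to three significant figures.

0.649

Solid disk: I_cm = (1/2)MR² = (1/2)(3.27)(0.0999)² = 0.016317 kg m²; axis through the centre, so I = 0.016317 kg m².
Thin ring: I_cm = (1/2)MR² = (1/2)(3.8)(0.442)² = 0.37119 kg m²; centre at d = 0.911 m, so I = I_cm + Md² gives I = 0.37119 + (3.8)(0.911)² = 3.5249 kg m².
Point mass: I_cm = 0; centre at d = 0.483 m, so I = I_cm + Md² gives I = 0 + (3.01)(0.483)² = 0.7022 kg m².
Total I = 4.2434 kg m²; total mass M = 10.08 kg.
k = √(I/M) = √(4.2434/10.08) = 0.64882 m.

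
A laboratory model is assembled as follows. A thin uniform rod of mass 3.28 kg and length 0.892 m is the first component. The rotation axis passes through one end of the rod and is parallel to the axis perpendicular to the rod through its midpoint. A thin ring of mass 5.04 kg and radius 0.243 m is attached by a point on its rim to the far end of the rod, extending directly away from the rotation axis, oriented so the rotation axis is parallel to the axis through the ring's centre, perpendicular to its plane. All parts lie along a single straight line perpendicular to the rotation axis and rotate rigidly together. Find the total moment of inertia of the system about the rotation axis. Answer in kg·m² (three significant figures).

Thin rod: I_cm = (1/12)ML² = (1/12)(3.28)(0.892)² = 0.21748 kg·m²; centre at d = 0.446 m, so the parallel axis theorem gives I = 0.21748 + (3.28)(0.446)² = 0.86993 kg·m².
Thin ring: I_cm = MR² = (5.04)(0.243)² = 0.29761 kg·m²; centre at d = 0.446 + 0.446 + 0.243 = 1.135 m, so the parallel axis theorem gives I = 0.29761 + (5.04)(1.135)² = 6.7903 kg·m².
Total I = 0.86993 + 6.7903 = 7.6602 kg·m².

7.66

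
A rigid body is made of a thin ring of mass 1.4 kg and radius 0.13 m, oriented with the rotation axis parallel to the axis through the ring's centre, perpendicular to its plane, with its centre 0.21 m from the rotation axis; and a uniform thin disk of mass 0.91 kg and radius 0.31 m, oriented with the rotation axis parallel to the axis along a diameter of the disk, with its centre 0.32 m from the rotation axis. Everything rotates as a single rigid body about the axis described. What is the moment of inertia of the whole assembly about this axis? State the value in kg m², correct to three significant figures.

Thin ring: I_cm = MR² = (1.4)(0.13)² = 0.02366 kg m²; centre at d = 0.21 m, so I = I_cm + Md² gives I = 0.02366 + (1.4)(0.21)² = 0.0854 kg m².
Thin disk: I_cm = (1/4)MR² = (1/4)(0.91)(0.31)² = 0.021863 kg m²; centre at d = 0.32 m, so I = I_cm + Md² gives I = 0.021863 + (0.91)(0.32)² = 0.11505 kg m².
Total I = 0.0854 + 0.11505 = 0.20045 kg m².

0.200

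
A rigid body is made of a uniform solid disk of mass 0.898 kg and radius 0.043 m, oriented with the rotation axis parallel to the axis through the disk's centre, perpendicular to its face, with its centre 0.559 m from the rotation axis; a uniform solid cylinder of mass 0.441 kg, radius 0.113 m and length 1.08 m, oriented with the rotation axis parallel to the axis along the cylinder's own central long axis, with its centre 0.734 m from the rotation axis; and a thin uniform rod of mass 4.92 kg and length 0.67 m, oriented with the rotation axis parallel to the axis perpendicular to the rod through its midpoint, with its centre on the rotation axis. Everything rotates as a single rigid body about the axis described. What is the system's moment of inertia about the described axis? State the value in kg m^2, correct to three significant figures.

Solid disk: I_cm = (1/2)MR² = (1/2)(0.898)(0.043)² = 0.0008302 kg m^2; centre at d = 0.559 m, so the parallel axis theorem gives I = 0.0008302 + (0.898)(0.559)² = 0.28144 kg m^2.
Solid cylinder: I_cm = (1/2)MR² = (1/2)(0.441)(0.113)² = 0.0028156 kg m^2; centre at d = 0.734 m, so the parallel axis theorem gives I = 0.0028156 + (0.441)(0.734)² = 0.24041 kg m^2.
Thin rod: I_cm = (1/12)ML² = (1/12)(4.92)(0.67)² = 0.18405 kg m^2; axis through the centre, so I = 0.18405 kg m^2.
Total I = 0.28144 + 0.24041 + 0.18405 = 0.70589 kg m^2.

0.706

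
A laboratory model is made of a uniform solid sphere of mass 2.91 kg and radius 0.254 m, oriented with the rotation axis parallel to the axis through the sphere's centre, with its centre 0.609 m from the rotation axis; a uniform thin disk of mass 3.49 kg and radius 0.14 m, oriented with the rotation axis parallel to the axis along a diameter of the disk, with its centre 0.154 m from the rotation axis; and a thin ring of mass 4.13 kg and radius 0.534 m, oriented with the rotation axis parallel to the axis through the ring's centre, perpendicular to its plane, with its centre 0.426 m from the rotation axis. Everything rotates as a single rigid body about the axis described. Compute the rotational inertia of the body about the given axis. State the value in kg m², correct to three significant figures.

3.18

Solid sphere: I_cm = (2/5)MR² = (2/5)(2.91)(0.254)² = 0.075097 kg m²; centre at d = 0.609 m, so I = I_cm + Md² gives I = 0.075097 + (2.91)(0.609)² = 1.1544 kg m².
Thin disk: I_cm = (1/4)MR² = (1/4)(3.49)(0.14)² = 0.017101 kg m²; centre at d = 0.154 m, so I = I_cm + Md² gives I = 0.017101 + (3.49)(0.154)² = 0.09987 kg m².
Thin ring: I_cm = MR² = (4.13)(0.534)² = 1.1777 kg m²; centre at d = 0.426 m, so I = I_cm + Md² gives I = 1.1777 + (4.13)(0.426)² = 1.9272 kg m².
Total I = 1.1544 + 0.09987 + 1.9272 = 3.1814 kg m².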